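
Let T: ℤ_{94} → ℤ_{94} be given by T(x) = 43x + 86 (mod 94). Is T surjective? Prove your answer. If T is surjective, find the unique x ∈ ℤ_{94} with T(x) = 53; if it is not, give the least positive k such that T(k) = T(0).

By definition, T is surjective if every y in the codomain equals T(x) for some x in the domain.
Since gcd(43, 94) = 1, 43 is invertible modulo 94. Euclid's algorithm: 94 = 2·43 + 8, 43 = 5·8 + 3, 8 = 2·3 + 2, 3 = 1·2 + 1; back-substituting gives 1 = 35·43 − 16·94, so 43⁻¹ ≡ 35 (mod 94).
Then y ↦ 35(y − 86) is a two-sided inverse to T, so every y ∈ ℤ_{94} has a preimage.
Thus T is surjective.
Since T is surjective, we find T⁻¹(53): we need 43x ≡ 53 − 86 ≡ 61 (mod 94). Using 43⁻¹ = 35: x ≡ 35·61 = 2135 = 22·94 + 67, so x = 67.
Check: T(67) = 43·67 + 86 = 2967 = 31·94 + 53 ≡ 53 (mod 94).

67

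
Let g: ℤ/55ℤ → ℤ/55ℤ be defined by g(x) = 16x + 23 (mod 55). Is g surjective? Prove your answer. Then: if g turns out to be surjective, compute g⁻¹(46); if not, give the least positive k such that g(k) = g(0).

53

Recall that g is surjective if every y in the codomain equals g(x) for some x in the domain.
Since gcd(16, 55) = 1, 16 is invertible modulo 55. Euclid's algorithm: 55 = 3·16 + 7, 16 = 2·7 + 2, 7 = 3·2 + 1; back-substituting gives 1 = 31·16 − 9·55, so 16⁻¹ ≡ 31 (mod 55).
For any y ∈ ℤ/55ℤ, x = 31(y − 23) mod 55 satisfies g(x) = 16·31(y − 23) + 23 ≡ y (since 16·31 ≡ 1 mod 55). So every y has a preimage.
Thus g is surjective.
Since g is surjective, we compute g⁻¹(46): solve 16x + 23 ≡ 46 (mod 55), i.e. 16x ≡ 23 (mod 55).
Multiplying by 16⁻¹ = 31 gives x ≡ 31·23 = 713 = 12·55 + 53 ≡ 53 (mod 55).
Check: g(53) = 16·53 + 23 = 871 = 15·55 + 46 ≡ 46 (mod 55).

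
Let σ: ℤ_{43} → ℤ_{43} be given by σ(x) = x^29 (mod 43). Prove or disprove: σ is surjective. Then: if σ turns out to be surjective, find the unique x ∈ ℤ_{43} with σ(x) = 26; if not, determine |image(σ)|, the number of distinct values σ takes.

33

Since 43 is prime, the nonzero elements of ℤ_{43} form a cyclic group of order 42.
As gcd(29, 42) = 1, raising to the 29th power is a bijection on this group: if x_1^29 ≡ x_2^29 then (x_1x_2^{−1})^29 = 1, and the only element of order dividing gcd(29, 42) = 1 is 1, so x_1 = x_2.
With σ(0) = 0 this makes σ injective on all of ℤ_{43}, hence bijective (finite equal-size domain and codomain). In particular σ is surjective.
Since σ is surjective, we find the preimage of 26. The inverse of x ↦ x^29 on (ℤ_{43})^× is x ↦ x^29, because 29·29 = 841 = 20·42 + 1 ≡ 1 (mod 42) and x^{42} = 1 for x ≠ 0 (Fermat). So σ⁻¹(26) = 26^29 mod 43.
Repeated squaring mod 43: 26^1 ≡ 26, 26^2 ≡ 26² = 676 ≡ 31, 26^4 ≡ 31² = 961 ≡ 15, 26^8 ≡ 15² = 225 ≡ 10, 26^16 ≡ 10² = 100 ≡ 14. Since 29 = 16 + 8 + 4 + 1, 26^29 ≡ 14·10·15·26: 14·10 = 140 ≡ 11, then 11·15 = 165 ≡ 36, then 36·26 = 936 ≡ 33. So 26^29 ≡ 33 (mod 43).
Hence σ⁻¹(26) = 33.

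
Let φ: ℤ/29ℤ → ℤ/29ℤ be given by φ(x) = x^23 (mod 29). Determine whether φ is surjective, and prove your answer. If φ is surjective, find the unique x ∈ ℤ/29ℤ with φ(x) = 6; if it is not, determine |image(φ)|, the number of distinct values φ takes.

Since 29 is prime, the nonzero elements of ℤ/29ℤ form a cyclic group of order 28.
As gcd(23, 28) = 1, raising to the 23rd power is a bijection on this group: if a^23 ≡ b^23 then (ab^{−1})^23 = 1, and the only element of order dividing gcd(23, 28) = 1 is 1, so a = b.
With φ(0) = 0 this makes φ injective on all of ℤ/29ℤ, hence bijective (finite equal-size domain and codomain). In particular φ is surjective.
Since φ is surjective, we find the preimage of 6. The inverse of x ↦ x^23 on (ℤ/29ℤ)^× is x ↦ x^11, because 23·11 = 253 = 9·28 + 1 ≡ 1 (mod 28) and x^{28} = 1 for x ≠ 0 (Fermat). So φ⁻¹(6) = 6^11 mod 29.
Repeated squaring mod 29: 6^1 ≡ 6, 6^2 ≡ 6² = 36 ≡ 7, 6^4 ≡ 7² = 49 ≡ 20, 6^8 ≡ 20² = 400 ≡ 23. Since 11 = 8 + 2 + 1, 6^11 ≡ 23·7·6: 23·7 = 161 ≡ 16, then 16·6 = 96 ≡ 9. So 6^11 ≡ 9 (mod 29).
Hence φ⁻¹(6) = 9.

9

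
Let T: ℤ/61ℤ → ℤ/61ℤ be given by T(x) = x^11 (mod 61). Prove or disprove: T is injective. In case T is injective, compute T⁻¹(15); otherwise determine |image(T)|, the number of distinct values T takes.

Since 61 is prime, the nonzero elements of ℤ/61ℤ form a cyclic group of order 60.
As gcd(11, 60) = 1, raising to the 11th power is a bijection on this group: if s^11 ≡ t^11 then (st^{−1})^11 = 1, and the only element of order dividing gcd(11, 60) = 1 is 1, so s = t.
With T(0) = 0 this makes T injective on all of ℤ/61ℤ, hence bijective (finite equal-size domain and codomain). In particular T is injective.
Since T is injective, we find the preimage of 15. The inverse of x ↦ x^11 on (ℤ/61ℤ)^× is x ↦ x^11, because 11·11 = 121 = 2·60 + 1 ≡ 1 (mod 60) and x^{60} = 1 for x ≠ 0 (Fermat). So T⁻¹(15) = 15^11 mod 61.
Repeated squaring mod 61: 15^1 ≡ 15, 15^2 ≡ 15² = 225 ≡ 42, 15^4 ≡ 42² = 1764 ≡ 56, 15^8 ≡ 56² = 3136 ≡ 25. Since 11 = 8 + 2 + 1, 15^11 ≡ 25·42·15: 25·42 = 1050 ≡ 13, then 13·15 = 195 ≡ 12. So 15^11 ≡ 12 (mod 61).
Hence T⁻¹(15) = 12.

12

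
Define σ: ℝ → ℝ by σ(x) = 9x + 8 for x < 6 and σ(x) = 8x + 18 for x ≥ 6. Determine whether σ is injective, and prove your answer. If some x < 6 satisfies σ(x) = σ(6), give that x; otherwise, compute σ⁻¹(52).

Both pieces are strictly increasing (slopes 9 and 8), so each is injective on its own interval.
The left piece maps (−∞, 6) onto (−∞, 62); the right piece maps [6, ∞) onto [66, ∞).
These images are disjoint, so no value is attained by both pieces. Therefore σ is injective.
Because the two images are disjoint, no x < 6 has σ(x) = σ(6), so we compute σ⁻¹(52): 52 lies in (−∞, 62), so solve 9x + 8 = 52: x = (52 − 8)/9 = 44/9.

44/9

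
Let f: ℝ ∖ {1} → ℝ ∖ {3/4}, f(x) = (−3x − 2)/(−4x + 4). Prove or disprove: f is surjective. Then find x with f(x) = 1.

6

For any y ≠ 3/4, solving y(−4x + 4) = −3x − 2 for x gives a well-defined x ≠ 1. So f is surjective.
Solving f(x) = 1: cross-multiplying gives −3x − 2 = 1(−4x + 4), which rearranges to 1x = 6, so x = 6.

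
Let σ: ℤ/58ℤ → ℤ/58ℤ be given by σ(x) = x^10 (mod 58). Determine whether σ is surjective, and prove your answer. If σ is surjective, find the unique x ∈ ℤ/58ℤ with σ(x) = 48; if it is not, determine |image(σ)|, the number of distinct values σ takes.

σ(28): Repeated squaring mod 58: 28^1 ≡ 28, 28^2 ≡ 28² = 784 ≡ 30, 28^4 ≡ 30² = 900 ≡ 30, 28^8 ≡ 30² = 900 ≡ 30. Since 10 = 8 + 2, 28^10 ≡ 30·30: 30·30 = 900 ≡ 30. So 28^10 ≡ 30 (mod 58).
σ(30): Repeated squaring mod 58: 30^1 ≡ 30, 30^2 ≡ 30² = 900 ≡ 30, 30^4 ≡ 30² = 900 ≡ 30, 30^8 ≡ 30² = 900 ≡ 30. Since 10 = 8 + 2, 30^10 ≡ 30·30: 30·30 = 900 ≡ 30. So 30^10 ≡ 30 (mod 58).
So σ(28) = σ(30) = 30 while 28 ≠ 30, hence σ is not injective.
A non-injective map from the 58-element set ℤ/58ℤ to itself takes at most 57 distinct values, so it cannot be surjective. So σ is not surjective.
Since σ is not surjective, we determine |image(σ)|. Computing x^10 mod 58 for each x (by repeated squaring, reducing mod 58 at every step), the values σ(0), σ(1), …, σ(57) are: 0, 1, 38, 5, 52, 49, 16, 53, 4, 25, 6, 51, 28, 7, 42, 13, 36, 57, 22, 35, 54, 33, 24, 45, 20, 23, 34, 9, 30, 29, 30, 9, 34, 23, 20, 45, 24, 33, 54, 35, 22, 57, 36, 13, 42, 7, 28, 51, 6, 25, 4, 53, 16, 49, 52, 5, 38, 1.
The distinct values are {0, 1, 4, 5, 6, 7, 9, 13, 16, 20, 22, 23, 24, 25, 28, 29, 30, 33, 34, 35, 36, 38, 42, 45, 49, 51, 52, 53, 54, 57}; there are 30 of them.

30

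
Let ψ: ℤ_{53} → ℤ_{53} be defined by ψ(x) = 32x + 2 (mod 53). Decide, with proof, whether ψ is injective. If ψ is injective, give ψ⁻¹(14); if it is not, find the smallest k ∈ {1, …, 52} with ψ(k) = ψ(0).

7

If ψ(a) = ψ(b), then 32a ≡ 32b (mod 53). Because gcd(32, 53) = 1, we may cancel 32 to get a ≡ b (mod 53).
So ψ is injective.
We now compute 32⁻¹ mod 53 explicitly. Euclid's algorithm: 53 = 1·32 + 21, 32 = 1·21 + 11, 21 = 1·11 + 10, 11 = 1·10 + 1; back-substituting gives 1 = 5·32 − 3·53, so 32⁻¹ ≡ 5 (mod 53).
Since ψ is injective, we compute ψ⁻¹(14): solve 32x + 2 ≡ 14 (mod 53), i.e. 32x ≡ 12 (mod 53).
Multiplying by 32⁻¹ = 5 gives x ≡ 5·12 = 60 = 1·53 + 7 ≡ 7 (mod 53).
Check: ψ(7) = 32·7 + 2 = 226 = 4·53 + 14 ≡ 14 (mod 53).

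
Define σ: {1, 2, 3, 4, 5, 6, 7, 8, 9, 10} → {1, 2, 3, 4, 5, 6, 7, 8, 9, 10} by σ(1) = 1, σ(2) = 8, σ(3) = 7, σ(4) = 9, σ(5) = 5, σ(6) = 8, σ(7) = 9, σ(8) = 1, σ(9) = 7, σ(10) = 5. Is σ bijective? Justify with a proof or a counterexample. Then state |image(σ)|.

5

σ(2) = 8 = σ(6) with 2 ≠ 6, so σ is not injective, hence not bijective.
The image of σ is {1, 5, 7, 8, 9}, which has 5 elements.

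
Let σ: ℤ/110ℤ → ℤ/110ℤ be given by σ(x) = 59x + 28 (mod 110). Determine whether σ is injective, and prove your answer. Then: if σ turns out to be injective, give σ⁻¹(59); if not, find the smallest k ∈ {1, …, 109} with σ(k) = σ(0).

49

By definition, σ is injective when σ(x_1) = σ(x_2) forces x_1 = x_2.
If σ(x_1) = σ(x_2), then 59x_1 ≡ 59x_2 (mod 110). Because gcd(59, 110) = 1, we may cancel 59 to get x_1 ≡ x_2 (mod 110).
So σ is injective.
We now compute 59⁻¹ mod 110 explicitly. Euclid's algorithm: 110 = 1·59 + 51, 59 = 1·51 + 8, 51 = 6·8 + 3, 8 = 2·3 + 2, 3 = 1·2 + 1; back-substituting gives 1 = 69·59 − 37·110, so 59⁻¹ ≡ 69 (mod 110).
Since σ is injective, we find σ⁻¹(59): we need 59x ≡ 59 − 28 ≡ 31 (mod 110). Using 59⁻¹ = 69: x ≡ 69·31 = 2139 = 19·110 + 49, so x = 49.
Check: σ(49) = 59·49 + 28 = 2919 = 26·110 + 59 ≡ 59 (mod 110).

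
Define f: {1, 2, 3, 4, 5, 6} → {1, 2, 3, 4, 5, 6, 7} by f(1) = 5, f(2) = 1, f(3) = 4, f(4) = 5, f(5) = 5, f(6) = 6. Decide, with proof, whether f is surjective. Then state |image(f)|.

No element maps to 2, so f is not surjective.
The image of f is {1, 4, 5, 6}, which has 4 elements.

4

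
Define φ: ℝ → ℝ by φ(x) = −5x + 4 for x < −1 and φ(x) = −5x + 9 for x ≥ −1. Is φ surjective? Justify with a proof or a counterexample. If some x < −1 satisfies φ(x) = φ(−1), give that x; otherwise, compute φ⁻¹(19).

Both pieces are strictly decreasing (slopes −5 and −5), so each is injective on its own interval.
The left piece maps (−∞, −1) onto (9, ∞); the right piece maps [−1, ∞) onto (−∞, 14].
The union (9, ∞) ∪ (−∞, 14] covers ℝ, so φ is surjective.
For the follow-up: the images overlap, so an x < −1 with φ(x) = φ(−1) exists. φ(−1) = 14; solving −5x + 4 = 14 for x < −1 gives x = (14 − 4)/(−5) = −2.

-2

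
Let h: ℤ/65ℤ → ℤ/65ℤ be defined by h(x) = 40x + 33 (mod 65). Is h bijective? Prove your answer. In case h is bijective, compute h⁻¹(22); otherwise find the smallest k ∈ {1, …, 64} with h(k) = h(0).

By definition, injectivity means: for all s, t in the domain, h(s) = h(t) implies s = t.
We have gcd(40, 65) = 5 > 1. Taking s = 0 and t = 13: h(0) = 33 and h(13) = 40·13 + 33 = 553 ≡ 33 (mod 65).
So h(0) = h(13) while 0 ≠ 13, hence h is not injective, hence not bijective.
Since h is not bijective, we find the least positive k with h(k) = h(0): this means 40k ≡ 0 (mod 65), i.e. 65 ∣ 40k. Since gcd(40, 65) = 5, dividing through by 5 this holds exactly when 13 ∣ 8k, and as gcd(8, 13) = 1, exactly when 13 ∣ k.
The smallest positive such k is 13.

13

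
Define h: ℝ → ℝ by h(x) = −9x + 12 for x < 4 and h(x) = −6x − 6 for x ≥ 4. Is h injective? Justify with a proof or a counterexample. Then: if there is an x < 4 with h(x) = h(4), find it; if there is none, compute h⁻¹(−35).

Both pieces are strictly decreasing (slopes −9 and −6), so each is injective on its own interval.
The left piece maps (−∞, 4) onto (−24, ∞); the right piece maps [4, ∞) onto (−∞, −30].
These images are disjoint, so no value is attained by both pieces. Thus h is injective.
Because the two images are disjoint, no x < 4 has h(x) = h(4), so we compute h⁻¹(−35): −35 lies in (−∞, −30], so solve −6x − 6 = −35: x = (−35 + 6)/(−6) = 29/6.

29/6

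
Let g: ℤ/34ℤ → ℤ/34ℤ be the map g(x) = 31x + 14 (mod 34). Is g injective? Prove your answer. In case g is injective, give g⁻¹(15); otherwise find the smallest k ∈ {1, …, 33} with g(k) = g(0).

If g(s) = g(t), then 31s ≡ 31t (mod 34). Because gcd(31, 34) = 1, we may cancel 31 to get s ≡ t (mod 34).
Thus g is injective.
We now compute 31⁻¹ mod 34 explicitly. Euclid's algorithm: 34 = 1·31 + 3, 31 = 10·3 + 1; back-substituting gives 1 = 11·31 − 10·34, so 31⁻¹ ≡ 11 (mod 34).
Since g is injective, we find g⁻¹(15): we need 31x ≡ 15 − 14 ≡ 1 (mod 34). Using 31⁻¹ = 11: x ≡ 11·1 = 11, so x = 11.
Check: g(11) = 31·11 + 14 = 355 = 10·34 + 15 ≡ 15 (mod 34).

11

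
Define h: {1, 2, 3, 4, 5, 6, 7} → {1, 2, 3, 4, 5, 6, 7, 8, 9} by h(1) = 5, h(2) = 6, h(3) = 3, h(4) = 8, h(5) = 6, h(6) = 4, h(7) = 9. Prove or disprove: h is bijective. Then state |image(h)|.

h(2) = 6 = h(5) with 2 ≠ 5, so h is not injective, hence not bijective.
The image of h is {3, 4, 5, 6, 8, 9}, which has 6 elements.

6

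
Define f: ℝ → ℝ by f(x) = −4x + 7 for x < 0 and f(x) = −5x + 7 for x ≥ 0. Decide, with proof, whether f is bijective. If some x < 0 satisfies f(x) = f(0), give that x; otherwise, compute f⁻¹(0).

7/5

Both pieces are strictly decreasing (slopes −4 and −5), so each is injective on its own interval.
The left piece maps (−∞, 0) onto (7, ∞); the right piece maps [0, ∞) onto (−∞, 7].
Since 7 = 7, the images partition ℝ: f is injective and surjective, hence bijective.
Because the two images are disjoint, no x < 0 has f(x) = f(0), so we compute f⁻¹(0): 0 lies in (−∞, 7], so solve −5x + 7 = 0: x = (0 − 7)/(−5) = 7/5.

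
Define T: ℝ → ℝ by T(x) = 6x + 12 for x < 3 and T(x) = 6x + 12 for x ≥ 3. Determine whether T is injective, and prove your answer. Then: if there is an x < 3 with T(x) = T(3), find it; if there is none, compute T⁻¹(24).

Both pieces are strictly increasing (slopes 6 and 6), so each is injective on its own interval.
The left piece maps (−∞, 3) onto (−∞, 30); the right piece maps [3, ∞) onto [30, ∞).
These images are disjoint, so no value is attained by both pieces. Hence T is injective.
Because the two images are disjoint, no x < 3 has T(x) = T(3), so we compute T⁻¹(24): 24 lies in (−∞, 30), so solve 6x + 12 = 24: x = (24 − 12)/6 = 2.

2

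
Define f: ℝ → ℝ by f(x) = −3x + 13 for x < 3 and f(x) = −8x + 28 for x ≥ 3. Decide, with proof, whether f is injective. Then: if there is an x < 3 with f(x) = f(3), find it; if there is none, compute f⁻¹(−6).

Both pieces are strictly decreasing (slopes −3 and −8), so each is injective on its own interval.
The left piece maps (−∞, 3) onto (4, ∞); the right piece maps [3, ∞) onto (−∞, 4].
These images are disjoint, so no value is attained by both pieces. Thus f is injective.
Because the two images are disjoint, no x < 3 has f(x) = f(3), so we compute f⁻¹(−6): −6 lies in (−∞, 4], so solve −8x + 28 = −6: x = (−6 − 28)/(−8) = 17/4.

17/4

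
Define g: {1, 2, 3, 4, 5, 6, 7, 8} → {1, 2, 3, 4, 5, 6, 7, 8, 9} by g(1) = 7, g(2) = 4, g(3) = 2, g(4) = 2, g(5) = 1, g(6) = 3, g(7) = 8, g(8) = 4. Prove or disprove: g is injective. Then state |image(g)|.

g(3) = 2 = g(4) with 3 ≠ 4, so g is not injective.
The image of g is {1, 2, 3, 4, 7, 8}, which has 6 elements.

6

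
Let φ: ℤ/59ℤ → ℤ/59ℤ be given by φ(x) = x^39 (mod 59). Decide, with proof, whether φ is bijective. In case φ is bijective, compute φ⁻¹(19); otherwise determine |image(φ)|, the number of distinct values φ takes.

Since 59 is prime, the nonzero elements of ℤ/59ℤ form a cyclic group of order 58.
As gcd(39, 58) = 1, raising to the 39th power is a bijection on this group: if a^39 ≡ b^39 then (ab^{−1})^39 = 1, and the only element of order dividing gcd(39, 58) = 1 is 1, so a = b.
With φ(0) = 0 this makes φ injective on all of ℤ/59ℤ, hence bijective (finite equal-size domain and codomain). In particular φ is bijective.
Since φ is bijective, we find the preimage of 19. The inverse of x ↦ x^39 on (ℤ/59ℤ)^× is x ↦ x^3, because 39·3 = 117 = 2·58 + 1 ≡ 1 (mod 58) and x^{58} = 1 for x ≠ 0 (Fermat). So φ⁻¹(19) = 19^3 mod 59.
Repeated squaring mod 59: 19^1 ≡ 19, 19^2 ≡ 19² = 361 ≡ 7. Since 3 = 2 + 1, 19^3 ≡ 7·19: 7·19 = 133 ≡ 15. So 19^3 ≡ 15 (mod 59).
Hence φ⁻¹(19) = 15.

15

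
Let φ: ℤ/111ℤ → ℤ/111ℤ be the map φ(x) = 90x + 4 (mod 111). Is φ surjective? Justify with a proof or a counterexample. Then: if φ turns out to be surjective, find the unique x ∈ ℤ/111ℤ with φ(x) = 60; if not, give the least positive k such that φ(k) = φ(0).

37

By definition, φ is surjective if every y in the codomain equals φ(x) for some x in the domain.
Since gcd(90, 111) = 3, we have 90x ≡ 0 (mod 3) for all x, so φ(x) ≡ 1 (mod 3).
But 0 ≢ 1 (mod 3), so 0 ∈ ℤ/111ℤ has no preimage. So φ is not surjective.
Since φ is not surjective, we find the least positive k with φ(k) = φ(0): this means 90k ≡ 0 (mod 111), i.e. 111 ∣ 90k. Since gcd(90, 111) = 3, dividing through by 3 this holds exactly when 37 ∣ 30k, and as gcd(30, 37) = 1, exactly when 37 ∣ k.
The smallest positive such k is 37.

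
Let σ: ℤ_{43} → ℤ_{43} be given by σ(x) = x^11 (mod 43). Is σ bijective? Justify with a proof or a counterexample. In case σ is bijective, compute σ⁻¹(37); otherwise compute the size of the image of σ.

Since 43 is prime, the nonzero elements of ℤ_{43} form a cyclic group of order 42.
As gcd(11, 42) = 1, raising to the 11th power is a bijection on this group: if s^11 ≡ t^11 then (st^{−1})^11 = 1, and the only element of order dividing gcd(11, 42) = 1 is 1, so s = t.
With σ(0) = 0 this makes σ injective on all of ℤ_{43}, hence bijective (finite equal-size domain and codomain). In particular σ is bijective.
Since σ is bijective, we find the preimage of 37. The inverse of x ↦ x^11 on (ℤ_{43})^× is x ↦ x^23, because 11·23 = 253 = 6·42 + 1 ≡ 1 (mod 42) and x^{42} = 1 for x ≠ 0 (Fermat). So σ⁻¹(37) = 37^23 mod 43.
Repeated squaring mod 43: 37^1 ≡ 37, 37^2 ≡ 37² = 1369 ≡ 36, 37^4 ≡ 36² = 1296 ≡ 6, 37^8 ≡ 6² = 36, 37^16 ≡ 36² = 1296 ≡ 6. Since 23 = 16 + 4 + 2 + 1, 37^23 ≡ 6·6·36·37: 6·6 = 36, then 36·36 = 1296 ≡ 6, then 6·37 = 222 ≡ 7. So 37^23 ≡ 7 (mod 43).
Hence σ⁻¹(37) = 7.

7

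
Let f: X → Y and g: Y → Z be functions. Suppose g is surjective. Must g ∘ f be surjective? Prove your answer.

not surjective

No. Take X = {0}, Y = Z = {0, 1, 2, 3}, f(0) = 0, and g = identity (surjective).
Then (g ∘ f)(0) = 0, and 3 ∈ Z has no preimage under g ∘ f, so g ∘ f is not surjective.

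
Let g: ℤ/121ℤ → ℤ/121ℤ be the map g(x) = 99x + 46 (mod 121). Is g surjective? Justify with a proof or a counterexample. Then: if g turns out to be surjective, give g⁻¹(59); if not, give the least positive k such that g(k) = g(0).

Since gcd(99, 121) = 11, we have 99x ≡ 0 (mod 11) for all x, so g(x) ≡ 2 (mod 11).
But 0 ≢ 2 (mod 11), so 0 ∈ ℤ/121ℤ has no preimage. So g is not surjective.
Since g is not surjective, we find the least positive k with g(k) = g(0): this means 99k ≡ 0 (mod 121), i.e. 121 ∣ 99k. Since gcd(99, 121) = 11, dividing through by 11 this holds exactly when 11 ∣ 9k, and as gcd(9, 11) = 1, exactly when 11 ∣ k.
The smallest positive such k is 11.

11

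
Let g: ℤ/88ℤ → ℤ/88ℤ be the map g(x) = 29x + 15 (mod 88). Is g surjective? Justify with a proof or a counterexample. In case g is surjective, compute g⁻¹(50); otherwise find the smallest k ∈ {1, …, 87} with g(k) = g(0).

Since gcd(29, 88) = 1, 29 is invertible modulo 88. Euclid's algorithm: 88 = 3·29 + 1; back-substituting gives 1 = 85·29 − 28·88, so 29⁻¹ ≡ 85 (mod 88).
Then y ↦ 85(y − 15) is a two-sided inverse to g, so every y ∈ ℤ/88ℤ has a preimage.
Hence g is surjective.
Since g is surjective, we find g⁻¹(50): we need 29x ≡ 50 − 15 ≡ 35 (mod 88). Using 29⁻¹ = 85: x ≡ 85·35 = 2975 = 33·88 + 71, so x = 71.
Check: g(71) = 29·71 + 15 = 2074 = 23·88 + 50 ≡ 50 (mod 88).

71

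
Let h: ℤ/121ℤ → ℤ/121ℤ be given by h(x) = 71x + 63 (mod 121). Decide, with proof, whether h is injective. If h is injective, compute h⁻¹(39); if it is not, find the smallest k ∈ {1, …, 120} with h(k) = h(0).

15

Suppose h(s) = h(t) in ℤ/121ℤ. Then 71s + 63 ≡ 71t + 63 (mod 121), thus 71(s − t) ≡ 0 (mod 121).
Since gcd(71, 121) = 1, 71 is invertible modulo 121, so s − t ≡ 0 (mod 121), i.e. s = t.
Therefore h is injective.
We now compute 71⁻¹ mod 121 explicitly. Euclid's algorithm: 121 = 1·71 + 50, 71 = 1·50 + 21, 50 = 2·21 + 8, 21 = 2·8 + 5, 8 = 1·5 + 3, 5 = 1·3 + 2, 3 = 1·2 + 1; back-substituting gives 1 = 75·71 − 44·121, so 71⁻¹ ≡ 75 (mod 121).
Since h is injective, we compute h⁻¹(39): solve 71x + 63 ≡ 39 (mod 121), i.e. 71x ≡ 97 (mod 121).
Multiplying by 71⁻¹ = 75 gives x ≡ 75·97 = 7275 = 60·121 + 15 ≡ 15 (mod 121).
Check: h(15) = 71·15 + 63 = 1128 = 9·121 + 39 ≡ 39 (mod 121).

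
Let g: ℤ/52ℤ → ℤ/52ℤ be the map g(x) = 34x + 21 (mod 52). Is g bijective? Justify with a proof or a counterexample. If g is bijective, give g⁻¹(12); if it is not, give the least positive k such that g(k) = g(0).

We have gcd(34, 52) = 2 > 1. Taking x_1 = 0 and x_2 = 26: g(0) = 21 and g(26) = 34·26 + 21 = 905 ≡ 21 (mod 52).
So g(0) = g(26) while 0 ≠ 26, thus g is not injective, hence not bijective.
Since g is not bijective, we find the least positive k with g(k) = g(0): this means 34k ≡ 0 (mod 52), i.e. 52 ∣ 34k. Since gcd(34, 52) = 2, dividing through by 2 this holds exactly when 26 ∣ 17k, and as gcd(17, 26) = 1, exactly when 26 ∣ k.
The smallest positive such k is 26.

26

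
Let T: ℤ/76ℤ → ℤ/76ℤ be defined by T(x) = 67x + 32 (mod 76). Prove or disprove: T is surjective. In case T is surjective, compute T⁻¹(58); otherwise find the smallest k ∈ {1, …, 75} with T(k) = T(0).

Since gcd(67, 76) = 1, 67 is invertible modulo 76. Euclid's algorithm: 76 = 1·67 + 9, 67 = 7·9 + 4, 9 = 2·4 + 1; back-substituting gives 1 = 59·67 − 52·76, so 67⁻¹ ≡ 59 (mod 76).
For any y ∈ ℤ/76ℤ, x = 59(y − 32) mod 76 satisfies T(x) = 67·59(y − 32) + 32 ≡ y (since 67·59 ≡ 1 mod 76). So every y has a preimage.
Thus T is surjective.
Since T is surjective, we compute T⁻¹(58): solve 67x + 32 ≡ 58 (mod 76), i.e. 67x ≡ 26 (mod 76).
Multiplying by 67⁻¹ = 59 gives x ≡ 59·26 = 1534 = 20·76 + 14 ≡ 14 (mod 76).
Check: T(14) = 67·14 + 32 = 970 = 12·76 + 58 ≡ 58 (mod 76).

14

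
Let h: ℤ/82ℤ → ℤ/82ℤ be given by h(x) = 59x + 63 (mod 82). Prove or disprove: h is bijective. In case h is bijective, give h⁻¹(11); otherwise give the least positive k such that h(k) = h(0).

70

Recall that h is injective if h(x_1) = h(x_2) implies x_1 = x_2.
Suppose h(x_1) = h(x_2) in ℤ/82ℤ. Then 59x_1 + 63 ≡ 59x_2 + 63 (mod 82), thus 59(x_1 − x_2) ≡ 0 (mod 82).
Since gcd(59, 82) = 1, 59 is invertible modulo 82, thus x_1 − x_2 ≡ 0 (mod 82), i.e. x_1 = x_2.
We now compute 59⁻¹ mod 82 explicitly. Euclid's algorithm: 82 = 1·59 + 23, 59 = 2·23 + 13, 23 = 1·13 + 10, 13 = 1·10 + 3, 10 = 3·3 + 1; back-substituting gives 1 = 57·59 − 41·82, so 59⁻¹ ≡ 57 (mod 82).
For any y ∈ ℤ/82ℤ, x = 57(y − 63) mod 82 satisfies h(x) = 59·57(y − 63) + 63 ≡ y (since 59·57 ≡ 1 mod 82). So every y has a preimage.
Therefore h is bijective.
Since h is bijective, we find h⁻¹(11): we need 59x ≡ 11 − 63 ≡ 30 (mod 82). Using 59⁻¹ = 57: x ≡ 57·30 = 1710 = 20·82 + 70, so x = 70.
Check: h(70) = 59·70 + 63 = 4193 = 51·82 + 11 ≡ 11 (mod 82).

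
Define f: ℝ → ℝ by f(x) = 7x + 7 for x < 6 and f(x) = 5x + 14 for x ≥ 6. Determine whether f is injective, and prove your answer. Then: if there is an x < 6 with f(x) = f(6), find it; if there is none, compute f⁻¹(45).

Both pieces are strictly increasing (slopes 7 and 5), so each is injective on its own interval.
The left piece maps (−∞, 6) onto (−∞, 49); the right piece maps [6, ∞) onto [44, ∞).
These images overlap. In particular f(6) = 44 (right piece), and solving 7x + 7 = 44 on the left piece gives x = 37/7 < 6.
So f(37/7) = f(6) with 37/7 ≠ 6, and f is not injective. This x = 37/7 is the requested value below 6.

37/7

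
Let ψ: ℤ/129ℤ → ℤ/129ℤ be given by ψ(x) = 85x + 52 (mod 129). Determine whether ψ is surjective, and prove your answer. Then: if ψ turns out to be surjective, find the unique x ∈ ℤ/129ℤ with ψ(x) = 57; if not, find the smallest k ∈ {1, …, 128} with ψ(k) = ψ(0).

38

Since gcd(85, 129) = 1, 85 is invertible modulo 129. Euclid's algorithm: 129 = 1·85 + 44, 85 = 1·44 + 41, 44 = 1·41 + 3, 41 = 13·3 + 2, 3 = 1·2 + 1; back-substituting gives 1 = 85·85 − 56·129, so 85⁻¹ ≡ 85 (mod 129).
Then y ↦ 85(y − 52) is a two-sided inverse to ψ, so every y ∈ ℤ/129ℤ has a preimage.
Thus ψ is surjective.
Since ψ is surjective, we compute ψ⁻¹(57): solve 85x + 52 ≡ 57 (mod 129), i.e. 85x ≡ 5 (mod 129).
Multiplying by 85⁻¹ = 85 gives x ≡ 85·5 = 425 = 3·129 + 38 ≡ 38 (mod 129).
Check: ψ(38) = 85·38 + 52 = 3282 = 25·129 + 57 ≡ 57 (mod 129).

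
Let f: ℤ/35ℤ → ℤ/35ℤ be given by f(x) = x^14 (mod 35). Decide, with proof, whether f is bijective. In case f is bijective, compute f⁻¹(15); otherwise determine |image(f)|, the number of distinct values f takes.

12

f(1) = 1^14 = 1.
f(6): Repeated squaring mod 35: 6^1 ≡ 6, 6^2 ≡ 6² = 36 ≡ 1, 6^4 ≡ 1² = 1, 6^8 ≡ 1² = 1. Since 14 = 8 + 4 + 2, 6^14 ≡ 1·1·1: 1·1 = 1, then 1·1 = 1. So 6^14 ≡ 1 (mod 35).
So f(1) = f(6) = 1 while 1 ≠ 6, thus f is not injective, hence not bijective.
Since f is not bijective, we determine |image(f)|. Computing x^14 mod 35 for each x (by repeated squaring, reducing mod 35 at every step), the values f(0), f(1), …, f(34) are: 0, 1, 4, 9, 16, 25, 1, 14, 29, 11, 30, 16, 4, 29, 21, 15, 11, 9, 9, 11, 15, 21, 29, 4, 16, 30, 11, 29, 14, 1, 25, 16, 9, 4, 1.
The distinct values are {0, 1, 4, 9, 11, 14, 15, 16, 21, 25, 29, 30}; there are 12 of them.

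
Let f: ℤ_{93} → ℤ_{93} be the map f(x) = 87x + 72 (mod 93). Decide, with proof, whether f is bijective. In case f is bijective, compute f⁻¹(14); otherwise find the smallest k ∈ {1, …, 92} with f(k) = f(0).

We have gcd(87, 93) = 3 > 1. Taking s = 0 and t = 31: f(0) = 72 and f(31) = 87·31 + 72 = 2769 ≡ 72 (mod 93).
So f(0) = f(31) while 0 ≠ 31, hence f is not injective, hence not bijective.
Since f is not bijective, we find the least positive k with f(k) = f(0): this means 87k ≡ 0 (mod 93), i.e. 93 ∣ 87k. Since gcd(87, 93) = 3, dividing through by 3 this holds exactly when 31 ∣ 29k, and as gcd(29, 31) = 1, exactly when 31 ∣ k.
The smallest positive such k is 31.

31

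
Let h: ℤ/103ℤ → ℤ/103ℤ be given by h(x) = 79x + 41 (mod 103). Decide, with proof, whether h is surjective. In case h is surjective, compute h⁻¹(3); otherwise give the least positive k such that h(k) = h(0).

96

Since gcd(79, 103) = 1, 79 is invertible modulo 103. Euclid's algorithm: 103 = 1·79 + 24, 79 = 3·24 + 7, 24 = 3·7 + 3, 7 = 2·3 + 1; back-substituting gives 1 = 30·79 − 23·103, so 79⁻¹ ≡ 30 (mod 103).
For any y ∈ ℤ/103ℤ, x = 30(y − 41) mod 103 satisfies h(x) = 79·30(y − 41) + 41 ≡ y (since 79·30 ≡ 1 mod 103). So every y has a preimage.
Hence h is surjective.
Since h is surjective, we compute h⁻¹(3): solve 79x + 41 ≡ 3 (mod 103), i.e. 79x ≡ 65 (mod 103).
Multiplying by 79⁻¹ = 30 gives x ≡ 30·65 = 1950 = 18·103 + 96 ≡ 96 (mod 103).
Check: h(96) = 79·96 + 41 = 7625 = 74·103 + 3 ≡ 3 (mod 103).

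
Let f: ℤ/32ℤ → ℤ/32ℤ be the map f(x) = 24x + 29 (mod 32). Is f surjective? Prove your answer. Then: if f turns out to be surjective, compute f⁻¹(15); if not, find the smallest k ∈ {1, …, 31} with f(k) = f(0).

Since gcd(24, 32) = 8, we have 24x ≡ 0 (mod 8) for all x, so f(x) ≡ 5 (mod 8).
But 0 ≢ 5 (mod 8), so 0 ∈ ℤ/32ℤ has no preimage. Therefore f is not surjective.
Since f is not surjective, we find the least positive k with f(k) = f(0): this means 24k ≡ 0 (mod 32), i.e. 32 ∣ 24k. Since gcd(24, 32) = 8, dividing through by 8 this holds exactly when 4 ∣ 3k, and as gcd(3, 4) = 1, exactly when 4 ∣ k.
The smallest positive such k is 4.

4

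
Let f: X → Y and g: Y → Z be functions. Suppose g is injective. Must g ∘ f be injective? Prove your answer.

No. Take X = {1, 2}, Y = Z = {1, 2}, f(1) = f(2) = 1, and g = identity (injective).
Then (g ∘ f)(1) = (g ∘ f)(2) = 1 with 1 ≠ 2, so g ∘ f is not injective.

not injective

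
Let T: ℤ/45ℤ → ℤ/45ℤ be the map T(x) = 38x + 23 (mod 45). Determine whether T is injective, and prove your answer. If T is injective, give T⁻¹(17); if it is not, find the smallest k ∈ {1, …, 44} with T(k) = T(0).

33

If T(s) = T(t), then 38s ≡ 38t (mod 45). Because gcd(38, 45) = 1, we may cancel 38 to get s ≡ t (mod 45).
Hence T is injective.
We now compute 38⁻¹ mod 45 explicitly. Euclid's algorithm: 45 = 1·38 + 7, 38 = 5·7 + 3, 7 = 2·3 + 1; back-substituting gives 1 = 32·38 − 27·45, so 38⁻¹ ≡ 32 (mod 45).
Since T is injective, we compute T⁻¹(17): solve 38x + 23 ≡ 17 (mod 45), i.e. 38x ≡ 39 (mod 45).
Multiplying by 38⁻¹ = 32 gives x ≡ 32·39 = 1248 = 27·45 + 33 ≡ 33 (mod 45).
Check: T(33) = 38·33 + 23 = 1277 = 28·45 + 17 ≡ 17 (mod 45).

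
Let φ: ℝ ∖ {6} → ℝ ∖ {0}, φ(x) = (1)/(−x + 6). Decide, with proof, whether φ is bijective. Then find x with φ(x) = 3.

Suppose φ(x_1) = φ(x_2). Cross-multiplying: (1)(−x_2 + 6) = (1)(−x_1 + 6).
Expanding both sides and cancelling the symmetric terms leaves 1·(x_1 − x_2) = 0. Since 1 ≠ 0, x_1 = x_2. Therefore φ is injective.
For any y ≠ 0, solving y(−x + 6) = 1 for x gives a well-defined x ≠ 6. So φ is surjective.
Thus φ is bijective.
Solving φ(x) = 3: cross-multiplying gives 1 = 3(−x + 6), which rearranges to 3x = 17, so x = 17/3.

17/3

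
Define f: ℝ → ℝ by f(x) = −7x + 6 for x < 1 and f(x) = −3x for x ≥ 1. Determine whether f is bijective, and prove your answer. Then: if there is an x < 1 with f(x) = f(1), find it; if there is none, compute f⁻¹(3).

3/7

Both pieces are strictly decreasing (slopes −7 and −3), so each is injective on its own interval.
The left piece maps (−∞, 1) onto (−1, ∞); the right piece maps [1, ∞) onto (−∞, −3].
The images leave a gap (−1 has no preimage), so f is not surjective, hence not bijective.
Because the two images are disjoint, no x < 1 has f(x) = f(1), so we compute f⁻¹(3): 3 lies in (−1, ∞), so solve −7x + 6 = 3: x = (3 − 6)/(−7) = 3/7.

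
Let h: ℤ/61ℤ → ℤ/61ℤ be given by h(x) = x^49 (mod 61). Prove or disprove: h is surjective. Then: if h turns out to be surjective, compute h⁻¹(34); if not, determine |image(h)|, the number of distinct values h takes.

9

Since 61 is prime, the nonzero elements of ℤ/61ℤ form a cyclic group of order 60.
As gcd(49, 60) = 1, raising to the 49th power is a bijection on this group: if u^49 ≡ v^49 then (uv^{−1})^49 = 1, and the only element of order dividing gcd(49, 60) = 1 is 1, so u = v.
With h(0) = 0 this makes h injective on all of ℤ/61ℤ, hence bijective (finite equal-size domain and codomain). In particular h is surjective.
Since h is surjective, we find the preimage of 34. The inverse of x ↦ x^49 on (ℤ/61ℤ)^× is x ↦ x^49, because 49·49 = 2401 = 40·60 + 1 ≡ 1 (mod 60) and x^{60} = 1 for x ≠ 0 (Fermat). So h⁻¹(34) = 34^49 mod 61.
Repeated squaring mod 61: 34^1 ≡ 34, 34^2 ≡ 34² = 1156 ≡ 58, 34^4 ≡ 58² = 3364 ≡ 9, 34^8 ≡ 9² = 81 ≡ 20, 34^16 ≡ 20² = 400 ≡ 34, 34^32 ≡ 34² = 1156 ≡ 58. Since 49 = 32 + 16 + 1, 34^49 ≡ 58·34·34: 58·34 = 1972 ≡ 20, then 20·34 = 680 ≡ 9. So 34^49 ≡ 9 (mod 61).
Hence h⁻¹(34) = 9.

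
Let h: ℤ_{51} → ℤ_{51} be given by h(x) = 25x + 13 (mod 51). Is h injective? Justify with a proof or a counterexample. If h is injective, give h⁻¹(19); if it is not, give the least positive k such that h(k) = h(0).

39

If h(u) = h(v), then 25u ≡ 25v (mod 51). Because gcd(25, 51) = 1, we may cancel 25 to get u ≡ v (mod 51).
So h is injective.
We now compute 25⁻¹ mod 51 explicitly. Euclid's algorithm: 51 = 2·25 + 1; back-substituting gives 1 = 49·25 − 24·51, so 25⁻¹ ≡ 49 (mod 51).
Since h is injective, we find h⁻¹(19): we need 25x ≡ 19 − 13 ≡ 6 (mod 51). Using 25⁻¹ = 49: x ≡ 49·6 = 294 = 5·51 + 39, so x = 39.
Check: h(39) = 25·39 + 13 = 988 = 19·51 + 19 ≡ 19 (mod 51).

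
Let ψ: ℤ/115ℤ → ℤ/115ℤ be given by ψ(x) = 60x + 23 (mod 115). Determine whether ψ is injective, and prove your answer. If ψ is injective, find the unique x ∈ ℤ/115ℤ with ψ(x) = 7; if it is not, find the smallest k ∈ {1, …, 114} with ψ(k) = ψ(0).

23

Recall that ψ is injective if ψ(s) = ψ(t) implies s = t.
We have gcd(60, 115) = 5 > 1. Taking s = 0 and t = 23: ψ(0) = 23 and ψ(23) = 60·23 + 23 = 1403 ≡ 23 (mod 115).
So ψ(0) = ψ(23) while 0 ≠ 23, therefore ψ is not injective.
Since ψ is not injective, we find the least positive k with ψ(k) = ψ(0): this means 60k ≡ 0 (mod 115), i.e. 115 ∣ 60k. Since gcd(60, 115) = 5, dividing through by 5 this holds exactly when 23 ∣ 12k, and as gcd(12, 23) = 1, exactly when 23 ∣ k.
The smallest positive such k is 23.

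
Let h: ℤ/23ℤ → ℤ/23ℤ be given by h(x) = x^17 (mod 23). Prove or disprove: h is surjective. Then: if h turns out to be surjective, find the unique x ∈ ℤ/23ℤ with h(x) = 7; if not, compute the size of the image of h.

Since 23 is prime, the nonzero elements of ℤ/23ℤ form a cyclic group of order 22.
As gcd(17, 22) = 1, raising to the 17th power is a bijection on this group: if s^17 ≡ t^17 then (st^{−1})^17 = 1, and the only element of order dividing gcd(17, 22) = 1 is 1, so s = t.
With h(0) = 0 this makes h injective on all of ℤ/23ℤ, hence bijective (finite equal-size domain and codomain). In particular h is surjective.
Since h is surjective, we find the preimage of 7. The inverse of x ↦ x^17 on (ℤ/23ℤ)^× is x ↦ x^13, because 17·13 = 221 = 10·22 + 1 ≡ 1 (mod 22) and x^{22} = 1 for x ≠ 0 (Fermat). So h⁻¹(7) = 7^13 mod 23.
Repeated squaring mod 23: 7^1 ≡ 7, 7^2 ≡ 7² = 49 ≡ 3, 7^4 ≡ 3² = 9, 7^8 ≡ 9² = 81 ≡ 12. Since 13 = 8 + 4 + 1, 7^13 ≡ 12·9·7: 12·9 = 108 ≡ 16, then 16·7 = 112 ≡ 20. So 7^13 ≡ 20 (mod 23).
Hence h⁻¹(7) = 20.

20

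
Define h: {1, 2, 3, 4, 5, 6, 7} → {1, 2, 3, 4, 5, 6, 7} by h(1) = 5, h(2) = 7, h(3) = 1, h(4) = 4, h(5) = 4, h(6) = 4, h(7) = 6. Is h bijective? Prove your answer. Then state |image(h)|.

h(4) = 4 = h(5) with 4 ≠ 5, so h is not injective, hence not bijective.
The image of h is {1, 4, 5, 6, 7}, which has 5 elements.

5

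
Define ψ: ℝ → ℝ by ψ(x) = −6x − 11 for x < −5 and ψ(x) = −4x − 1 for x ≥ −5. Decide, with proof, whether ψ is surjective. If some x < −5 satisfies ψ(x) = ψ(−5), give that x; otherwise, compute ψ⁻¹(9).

-5/2

Both pieces are strictly decreasing (slopes −6 and −4), so each is injective on its own interval.
The left piece maps (−∞, −5) onto (19, ∞); the right piece maps [−5, ∞) onto (−∞, 19].
These images together cover ℝ, so ψ is surjective.
Because the two images are disjoint, no x < −5 has ψ(x) = ψ(−5), so we compute ψ⁻¹(9): 9 lies in (−∞, 19], so solve −4x − 1 = 9: x = (9 + 1)/(−4) = −5/2.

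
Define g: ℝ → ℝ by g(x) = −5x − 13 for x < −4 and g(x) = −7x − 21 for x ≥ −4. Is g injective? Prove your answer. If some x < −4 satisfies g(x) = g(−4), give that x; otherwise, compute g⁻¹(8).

-21/5

Both pieces are strictly decreasing (slopes −5 and −7), so each is injective on its own interval.
The left piece maps (−∞, −4) onto (7, ∞); the right piece maps [−4, ∞) onto (−∞, 7].
These images are disjoint, so no value is attained by both pieces. Thus g is injective.
Because the two images are disjoint, no x < −4 has g(x) = g(−4), so we compute g⁻¹(8): 8 lies in (7, ∞), so solve −5x − 13 = 8: x = (8 + 13)/(−5) = −21/5.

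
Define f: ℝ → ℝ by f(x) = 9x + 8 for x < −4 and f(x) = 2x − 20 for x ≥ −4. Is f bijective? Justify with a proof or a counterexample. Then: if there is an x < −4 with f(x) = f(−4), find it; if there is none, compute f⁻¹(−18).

Both pieces are strictly increasing (slopes 9 and 2), so each is injective on its own interval.
The left piece maps (−∞, −4) onto (−∞, −28); the right piece maps [−4, ∞) onto [−28, ∞).
Since −28 = −28, the images partition ℝ: f is injective and surjective, hence bijective.
Because the two images are disjoint, no x < −4 has f(x) = f(−4), so we compute f⁻¹(−18): −18 lies in [−28, ∞), so solve 2x − 20 = −18: x = (−18 + 20)/2 = 1.

1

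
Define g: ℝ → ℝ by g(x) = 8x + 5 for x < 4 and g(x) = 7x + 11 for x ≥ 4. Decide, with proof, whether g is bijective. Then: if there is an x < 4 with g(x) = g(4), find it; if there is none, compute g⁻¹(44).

33/7

Both pieces are strictly increasing (slopes 8 and 7), so each is injective on its own interval.
The left piece maps (−∞, 4) onto (−∞, 37); the right piece maps [4, ∞) onto [39, ∞).
The images leave a gap (37 has no preimage), so g is not surjective, hence not bijective.
Because the two images are disjoint, no x < 4 has g(x) = g(4), so we compute g⁻¹(44): 44 lies in [39, ∞), so solve 7x + 11 = 44: x = (44 − 11)/7 = 33/7.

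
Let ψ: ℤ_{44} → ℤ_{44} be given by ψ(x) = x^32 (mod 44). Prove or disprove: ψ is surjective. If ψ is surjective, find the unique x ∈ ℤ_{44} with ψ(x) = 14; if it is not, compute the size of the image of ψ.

ψ(10): Repeated squaring mod 44: 10^1 ≡ 10, 10^2 ≡ 10² = 100 ≡ 12, 10^4 ≡ 12² = 144 ≡ 12, 10^8 ≡ 12² = 144 ≡ 12, 10^16 ≡ 12² = 144 ≡ 12, 10^32 ≡ 12² = 144 ≡ 12. So 10^32 ≡ 12 (mod 44).
ψ(12): Repeated squaring mod 44: 12^1 ≡ 12, 12^2 ≡ 12² = 144 ≡ 12, 12^4 ≡ 12² = 144 ≡ 12, 12^8 ≡ 12² = 144 ≡ 12, 12^16 ≡ 12² = 144 ≡ 12, 12^32 ≡ 12² = 144 ≡ 12. So 12^32 ≡ 12 (mod 44).
So ψ(10) = ψ(12) = 12 while 10 ≠ 12, hence ψ is not injective.
A non-injective map from the 44-element set ℤ_{44} to itself takes at most 43 distinct values, so it cannot be surjective. Hence ψ is not surjective.
Since ψ is not surjective, we determine |image(ψ)|. Computing x^32 mod 44 for each x (by repeated squaring, reducing mod 44 at every step), the values ψ(0), ψ(1), …, ψ(43) are: 0, 1, 4, 9, 16, 25, 36, 5, 20, 37, 12, 33, 12, 37, 20, 5, 36, 25, 16, 9, 4, 1, 0, 1, 4, 9, 16, 25, 36, 5, 20, 37, 12, 33, 12, 37, 20, 5, 36, 25, 16, 9, 4, 1.
The distinct values are {0, 1, 4, 5, 9, 12, 16, 20, 25, 33, 36, 37}; there are 12 of them.

12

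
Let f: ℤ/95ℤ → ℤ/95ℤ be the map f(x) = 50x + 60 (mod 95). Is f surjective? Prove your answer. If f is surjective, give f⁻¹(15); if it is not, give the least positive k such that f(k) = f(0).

Recall that f is surjective if every y in the codomain equals f(x) for some x in the domain.
Since gcd(50, 95) = 5, we have 50x ≡ 0 (mod 5) for all x, so f(x) ≡ 0 (mod 5).
But 1 ≢ 0 (mod 5), so 1 ∈ ℤ/95ℤ has no preimage. Therefore f is not surjective.
Since f is not surjective, we find the least positive k with f(k) = f(0): this means 50k ≡ 0 (mod 95), i.e. 95 ∣ 50k. Since gcd(50, 95) = 5, dividing through by 5 this holds exactly when 19 ∣ 10k, and as gcd(10, 19) = 1, exactly when 19 ∣ k.
The smallest positive such k is 19.

19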